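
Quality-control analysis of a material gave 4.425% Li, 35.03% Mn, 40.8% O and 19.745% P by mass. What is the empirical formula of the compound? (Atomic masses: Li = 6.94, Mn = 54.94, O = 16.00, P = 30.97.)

Assume 100 g: 4.425 g Li, 35.03 g Mn, 40.8 g O, 19.745 g P.
Li: 4.425 g ÷ 6.94 g/mol = 0.6376 mol
Mn: 35.03 g ÷ 54.94 g/mol = 0.6376 mol
O: 40.8 g ÷ 16.00 g/mol = 2.55 mol
P: 19.745 g ÷ 30.97 g/mol = 0.6376 mol
Divide by the smallest (0.6376 mol P): Li 1.000, Mn 1.000, O 4.000, P 1.000
≈ 1:1:4:1 → LiMnO4P

LiMnO4P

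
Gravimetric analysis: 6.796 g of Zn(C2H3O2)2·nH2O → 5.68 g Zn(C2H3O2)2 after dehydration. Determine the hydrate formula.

Zn(C2H3O2)2·2H2O

Mass of water lost = 6.796 − 5.68 = 1.116 g → 1.116 / 18.02 = 0.06193 mol H2O
Molar mass of Zn(C2H3O2)2 = 183.47 g/mol → mol Zn(C2H3O2)2 = 5.68 / 183.47 = 0.03096
n = 0.06193 / 0.03096 = 2.00 ≈ 2 → Zn(C2H3O2)2·2H2O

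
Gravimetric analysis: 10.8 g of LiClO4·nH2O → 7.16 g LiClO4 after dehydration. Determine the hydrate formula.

Mass of water lost = 10.8 − 7.16 = 3.64 g → 3.64 / 18.02 = 0.202 mol H2O
Molar mass of LiClO4 = 106.39 g/mol → mol LiClO4 = 7.16 / 106.39 = 0.0673
n = 0.202 / 0.0673 = 3.00 ≈ 3 → LiClO4·3H2O

LiClO4·3H2O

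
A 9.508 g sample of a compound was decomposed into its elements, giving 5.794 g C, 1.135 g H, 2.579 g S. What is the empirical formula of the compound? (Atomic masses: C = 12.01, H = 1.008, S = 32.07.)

C: 5.794 g ÷ 12.01 g/mol = 0.4824 mol
H: 1.135 g ÷ 1.008 g/mol = 1.126 mol
S: 2.579 g ÷ 32.07 g/mol = 0.08042 mol
Divide by the smallest (0.08042 mol S): C 5.999, H 14.002, S 1.000
≈ 6:14:1 → C6H14S

C6H14S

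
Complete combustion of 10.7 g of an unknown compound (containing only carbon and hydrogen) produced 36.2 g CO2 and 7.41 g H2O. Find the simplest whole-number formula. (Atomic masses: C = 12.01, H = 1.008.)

CH

mol C = 36.2 / 44.01 = 0.8225; mass C = 0.8225 × 12.01 = 9.879 g
mol H = 2 × (7.41 / 18.02) = 0.8224; mass H = 0.8224 × 1.008 = 0.8290 g
Ratios (÷ 0.8224): C 1.000, H 1.000
≈ 1:1 → CH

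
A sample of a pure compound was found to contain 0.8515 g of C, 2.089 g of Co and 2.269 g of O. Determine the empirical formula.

C2CoO4

n(C) = 0.8515/12.01 = 0.0709, n(Co) = 2.089/58.93 = 0.03545, n(O) = 2.269/16.00 = 0.1418
Ratios (÷ 0.03545): C 2.000, Co 1.000, O 4.000
→ C2CoO4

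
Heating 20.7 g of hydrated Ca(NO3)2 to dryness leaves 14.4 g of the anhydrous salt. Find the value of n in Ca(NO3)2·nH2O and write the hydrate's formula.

Ca(NO3)2·4H2O

Mass of water lost = 20.7 − 14.4 = 6.3 g → 6.3 / 18.02 = 0.3496 mol H2O
Molar mass of Ca(NO3)2 = 164.10 g/mol → mol Ca(NO3)2 = 14.4 / 164.10 = 0.08775
n = 0.3496 / 0.08775 = 3.98 ≈ 4 → Ca(NO3)2·4H2O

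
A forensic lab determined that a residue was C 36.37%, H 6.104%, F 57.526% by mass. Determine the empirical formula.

Assume 100 g: 36.37 g C, 6.104 g H, 57.526 g F.
Moles — C: 36.37 / 12.01 = 3.028 mol; H: 6.104 / 1.008 = 6.056 mol; F: 57.526 / 19.00 = 3.028 mol
Divide by the smallest (3.028 mol F): C 1.000, H 2.000, F 1.000
→ CH2F

CH2F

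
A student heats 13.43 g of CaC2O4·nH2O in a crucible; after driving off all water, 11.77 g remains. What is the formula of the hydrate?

Mass of water lost = 13.43 − 11.77 = 1.66 g → 1.66 / 18.02 = 0.09212 mol H2O
Molar mass of CaC2O4 = 128.10 g/mol → mol CaC2O4 = 11.77 / 128.10 = 0.09188
n = 0.09212 / 0.09188 = 1.00 ≈ 1 → CaC2O4·H2O

CaC2O4·H2O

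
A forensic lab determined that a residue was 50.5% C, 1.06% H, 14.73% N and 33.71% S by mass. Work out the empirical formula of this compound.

Assume 100 g: 50.5 g C, 1.06 g H, 14.73 g N, 33.71 g S.
C: 50.5 g ÷ 12.01 g/mol = 4.205 mol
H: 1.06 g ÷ 1.008 g/mol = 1.052 mol
N: 14.73 g ÷ 14.01 g/mol = 1.051 mol
S: 33.71 g ÷ 32.07 g/mol = 1.051 mol
Ratios (÷ 1.051): C 4.000, H 1.000, N 1.000, S 1.000
→ C4HNS

C4HNS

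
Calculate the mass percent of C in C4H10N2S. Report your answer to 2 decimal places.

Molar mass = 4(12.01) + 10(1.008) + 2(14.01) + 1(32.07) = 118.210 g/mol
Mass of C per mole = 4 × 12.01 = 48.040 g
% C = 48.040 / 118.210 × 100 = 40.64%

40.64%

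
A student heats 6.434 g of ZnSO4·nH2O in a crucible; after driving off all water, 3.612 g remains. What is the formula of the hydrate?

ZnSO4·7H2O

Mass of water lost = 6.434 − 3.612 = 2.822 g → 2.822 / 18.02 = 0.1566 mol H2O
Molar mass of ZnSO4 = 161.45 g/mol → mol ZnSO4 = 3.612 / 161.45 = 0.02237
n = 0.1566 / 0.02237 = 7.00 ≈ 7 → ZnSO4·7H2O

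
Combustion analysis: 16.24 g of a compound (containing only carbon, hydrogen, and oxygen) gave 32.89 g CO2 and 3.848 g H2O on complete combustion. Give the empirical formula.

C7H4O4

mol C = 32.89 / 44.01 = 0.7473; mass C = 0.7473 × 12.01 = 8.975 g
mol H = 2 × (3.848 / 18.02) = 0.4271; mass H = 0.4271 × 1.008 = 0.4305 g
mass O = 16.24 − (9.406) = 6.834 g → mol O = 0.4271
Smallest is H at 0.4271 mol; normalising gives C 1.750, H 1.000, O 1.000
Scaling by 4: C 7.00, H 4.00, O 4.00 → C7H4O4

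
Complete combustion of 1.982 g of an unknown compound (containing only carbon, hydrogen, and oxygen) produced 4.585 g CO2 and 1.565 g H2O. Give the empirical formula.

C3H5O

mol C = 4.585 / 44.01 = 0.1042; mass C = 0.1042 × 12.01 = 1.251 g
mol H = 2 × (1.565 / 18.02) = 0.1737; mass H = 0.1737 × 1.008 = 0.1751 g
mass O = 1.982 − (1.426) = 0.5557 g → mol O = 0.03473
Ratios (÷ 0.03473): C 3.000, H 5.001, O 1.000
Ratio ≈ 3:5:1, so the empirical formula is C3H5O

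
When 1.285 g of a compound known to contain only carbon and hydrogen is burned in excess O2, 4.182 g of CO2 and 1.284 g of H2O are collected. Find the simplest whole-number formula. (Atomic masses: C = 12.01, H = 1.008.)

mol C = 4.182 / 44.01 = 0.09502; mass C = 0.09502 × 12.01 = 1.141 g
mol H = 2 × (1.284 / 18.02) = 0.1425; mass H = 0.1425 × 1.008 = 0.1436 g
Ratios (÷ 0.09502): C 1.000, H 1.500
Scaling by 2: C 2.00, H 3.00 → C2H3

C2H3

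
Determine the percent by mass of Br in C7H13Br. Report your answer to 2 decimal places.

45.12%

Molar mass = 7(12.01) + 13(1.008) + 1(79.90) = 177.074 g/mol
Mass of Br per mole = 1 × 79.90 = 79.900 g
% Br = 79.900 / 177.074 × 100 = 45.12%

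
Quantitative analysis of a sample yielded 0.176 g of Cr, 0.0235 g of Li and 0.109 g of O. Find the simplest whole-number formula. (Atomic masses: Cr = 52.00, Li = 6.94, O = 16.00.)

CrLiO2

Moles — Cr: 0.176 / 52.00 = 0.003385 mol; Li: 0.0235 / 6.94 = 0.003386 mol; O: 0.109 / 16.00 = 0.006812 mol
Smallest is Cr at 0.003385 mol; normalising gives Cr 1.000, Li 1.000, O 2.013
→ CrLiO2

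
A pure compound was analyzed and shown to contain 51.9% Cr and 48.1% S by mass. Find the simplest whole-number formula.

Assume 100 g: 51.9 g Cr, 48.1 g S.
n(Cr) = 51.9/52.00 = 0.9981, n(S) = 48.1/32.07 = 1.5
Ratios (÷ 0.9981): Cr 1.000, S 1.503
Scaling by 2: Cr 2.00, S 3.01 → Cr2S3

Cr2S3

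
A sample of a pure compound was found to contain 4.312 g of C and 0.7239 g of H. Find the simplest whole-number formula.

CH2

n(C) = 4.312/12.01 = 0.359, n(H) = 0.7239/1.008 = 0.7182
Ratios (÷ 0.359): C 1.000, H 2.000
≈ 1:2 → CH2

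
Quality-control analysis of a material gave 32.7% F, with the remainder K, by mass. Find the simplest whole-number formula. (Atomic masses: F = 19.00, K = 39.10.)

FK

Assume 100 g: 32.7 g F, 67.3 g K.
F: 32.7 g ÷ 19.00 g/mol = 1.721 mol
K: 67.3 g ÷ 39.10 g/mol = 1.721 mol
Ratios (÷ 1.721): F 1.000, K 1.000
Ratio ≈ 1:1, so the empirical formula is FK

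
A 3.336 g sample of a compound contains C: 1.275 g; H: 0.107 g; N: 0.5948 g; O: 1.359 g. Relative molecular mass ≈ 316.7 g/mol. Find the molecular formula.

C: 1.275 g ÷ 12.01 g/mol = 0.1062 mol
H: 0.107 g ÷ 1.008 g/mol = 0.1062 mol
N: 0.5948 g ÷ 14.01 g/mol = 0.04246 mol
O: 1.359 g ÷ 16.00 g/mol = 0.08494 mol
Smallest is N at 0.04246 mol; normalising gives C 2.501, H 2.500, N 1.000, O 2.001
Scaling by 2: C 5.00, H 5.00, N 2.00, O 4.00 → C5H5N2O4
Empirical-formula mass = 157.11 g/mol
n = 316.7 / 157.11 = 2.02 ≈ 2
Molecular formula = (C5H5N2O4)×2 = C10H10N4O8

C10H10N4O8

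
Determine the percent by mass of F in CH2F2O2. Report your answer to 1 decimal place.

Molar mass = 1(12.01) + 2(1.008) + 2(19.00) + 2(16.00) = 84.026 g/mol
Mass of F per mole = 2 × 19.00 = 38.000 g
% F = 38.000 / 84.026 × 100 = 45.2%

45.2%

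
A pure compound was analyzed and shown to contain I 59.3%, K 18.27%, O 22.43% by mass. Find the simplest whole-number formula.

IKO3

Assume 100 g: 59.3 g I, 18.27 g K, 22.43 g O.
n(I) = 59.3/126.90 = 0.4673, n(K) = 18.27/39.10 = 0.4673, n(O) = 22.43/16.00 = 1.402
Ratios (÷ 0.4673): I 1.000, K 1.000, O 3.000
→ IKO3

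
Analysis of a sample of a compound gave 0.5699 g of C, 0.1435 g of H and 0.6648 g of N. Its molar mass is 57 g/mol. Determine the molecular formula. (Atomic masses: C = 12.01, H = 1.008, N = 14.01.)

C2H6N2

Moles — C: 0.5699 / 12.01 = 0.04745 mol; H: 0.1435 / 1.008 = 0.1424 mol; N: 0.6648 / 14.01 = 0.04745 mol
Smallest is N at 0.04745 mol; normalising gives C 1.000, H 3.000, N 1.000
≈ 1:3:1 → CH3N
Empirical-formula mass = 29.04 g/mol
n = 57 / 29.04 = 1.96 ≈ 2
Molecular formula = (CH3N)×2 = C2H6N2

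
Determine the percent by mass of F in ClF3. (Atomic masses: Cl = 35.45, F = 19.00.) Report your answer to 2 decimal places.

61.65%

Molar mass = 1(35.45) + 3(19.00) = 92.450 g/mol
Mass of F per mole = 3 × 19.00 = 57.000 g
% F = 57.000 / 92.450 × 100 = 61.65%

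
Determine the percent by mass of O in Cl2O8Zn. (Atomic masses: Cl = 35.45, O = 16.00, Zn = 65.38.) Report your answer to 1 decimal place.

Molar mass = 2(35.45) + 8(16.00) + 1(65.38) = 264.280 g/mol
Mass of O per mole = 8 × 16.00 = 128.000 g
% O = 128.000 / 264.280 × 100 = 48.4%

48.4%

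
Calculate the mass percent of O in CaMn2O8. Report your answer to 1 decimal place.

Molar mass = 1(40.08) + 2(54.94) + 8(16.00) = 277.960 g/mol
Mass of O per mole = 8 × 16.00 = 128.000 g
% O = 128.000 / 277.960 × 100 = 46.0%

46.0%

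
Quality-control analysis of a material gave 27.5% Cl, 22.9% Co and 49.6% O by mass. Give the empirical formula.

Cl2CoO8

Assume 100 g: 27.5 g Cl, 22.9 g Co, 49.6 g O.
n(Cl) = 27.5/35.45 = 0.7757, n(Co) = 22.9/58.93 = 0.3886, n(O) = 49.6/16.00 = 3.1
Smallest is Co at 0.3886 mol; normalising gives Cl 1.996, Co 1.000, O 7.977
→ Cl2CoO8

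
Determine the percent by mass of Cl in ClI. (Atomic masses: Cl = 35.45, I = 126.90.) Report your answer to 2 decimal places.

Molar mass = 1(35.45) + 1(126.90) = 162.350 g/mol
Mass of Cl per mole = 1 × 35.45 = 35.450 g
% Cl = 35.450 / 162.350 × 100 = 21.84%

21.84%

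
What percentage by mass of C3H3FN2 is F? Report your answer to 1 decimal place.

22.1%

Molar mass = 3(12.01) + 3(1.008) + 1(19.00) + 2(14.01) = 86.074 g/mol
Mass of F per mole = 1 × 19.00 = 19.000 g
% F = 19.000 / 86.074 × 100 = 22.1%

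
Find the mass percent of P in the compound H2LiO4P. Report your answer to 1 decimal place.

29.8%

Molar mass = 2(1.008) + 1(6.94) + 4(16.00) + 1(30.97) = 103.926 g/mol
Mass of P per mole = 1 × 30.97 = 30.970 g
% P = 30.970 / 103.926 × 100 = 29.8%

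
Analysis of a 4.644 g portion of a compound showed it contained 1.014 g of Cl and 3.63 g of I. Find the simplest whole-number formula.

n(Cl) = 1.014/35.45 = 0.0286, n(I) = 3.63/126.90 = 0.02861
Ratios (÷ 0.0286): Cl 1.000, I 1.000
Ratio ≈ 1:1, so the empirical formula is ClI

ClI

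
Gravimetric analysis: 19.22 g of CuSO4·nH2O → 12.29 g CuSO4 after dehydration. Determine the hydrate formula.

CuSO4·5H2O

Mass of water lost = 19.22 − 12.29 = 6.93 g → 6.93 / 18.02 = 0.3846 mol H2O
Molar mass of CuSO4 = 159.62 g/mol → mol CuSO4 = 12.29 / 159.62 = 0.077
n = 0.3846 / 0.077 = 4.99 ≈ 5 → CuSO4·5H2O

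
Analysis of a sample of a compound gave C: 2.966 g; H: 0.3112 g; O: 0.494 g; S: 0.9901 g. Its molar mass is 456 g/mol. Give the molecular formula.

C24H30O3S3

C: 2.966 g ÷ 12.01 g/mol = 0.247 mol
H: 0.3112 g ÷ 1.008 g/mol = 0.3087 mol
O: 0.494 g ÷ 16.00 g/mol = 0.03087 mol
S: 0.9901 g ÷ 32.07 g/mol = 0.03087 mol
Divide by the smallest (0.03087 mol S): C 7.999, H 10.000, O 1.000, S 1.000
→ C8H10OS
Empirical-formula mass = 154.23 g/mol
n = 456 / 154.23 = 2.96 ≈ 3
Molecular formula = (C8H10OS)×3 = C24H30O3S3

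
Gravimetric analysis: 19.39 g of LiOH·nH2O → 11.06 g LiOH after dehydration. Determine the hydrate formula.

LiOH·H2O

Mass of water lost = 19.39 − 11.06 = 8.33 g → 8.33 / 18.02 = 0.4623 mol H2O
Molar mass of LiOH = 23.95 g/mol → mol LiOH = 11.06 / 23.95 = 0.4618
n = 0.4623 / 0.4618 = 1.00 ≈ 1 → LiOH·H2O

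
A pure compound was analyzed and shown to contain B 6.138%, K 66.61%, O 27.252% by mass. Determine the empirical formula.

BK3O3

Assume 100 g: 6.138 g B, 66.61 g K, 27.252 g O.
n(B) = 6.138/10.81 = 0.5678, n(K) = 66.61/39.10 = 1.704, n(O) = 27.252/16.00 = 1.703
Smallest is B at 0.5678 mol; normalising gives B 1.000, K 3.000, O 3.000
Ratio ≈ 1:3:3, so the empirical formula is BK3O3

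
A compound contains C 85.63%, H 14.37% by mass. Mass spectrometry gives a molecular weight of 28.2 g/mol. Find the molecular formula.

C2H4

Assume 100 g: 85.63 g C, 14.37 g H.
C: 85.63 g ÷ 12.01 g/mol = 7.13 mol
H: 14.37 g ÷ 1.008 g/mol = 14.26 mol
Divide by the smallest (7.13 mol C): C 1.000, H 1.999
≈ 1:2 → CH2
Empirical-formula mass = 14.03 g/mol
n = 28.2 / 14.03 = 2.01 ≈ 2
Molecular formula = (CH2)×2 = C2H4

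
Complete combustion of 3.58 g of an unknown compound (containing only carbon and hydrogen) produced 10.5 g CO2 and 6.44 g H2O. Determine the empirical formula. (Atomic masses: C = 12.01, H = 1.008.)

mol C = 10.5 / 44.01 = 0.2386; mass C = 0.2386 × 12.01 = 2.865 g
mol H = 2 × (6.44 / 18.02) = 0.7148; mass H = 0.7148 × 1.008 = 0.7205 g
Divide by the smallest (0.2386 mol C): C 1.000, H 2.996
→ CH3

CH3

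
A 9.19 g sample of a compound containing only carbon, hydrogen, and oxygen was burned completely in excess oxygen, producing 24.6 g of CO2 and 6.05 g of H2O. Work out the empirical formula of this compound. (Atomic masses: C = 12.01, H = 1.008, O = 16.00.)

mol C = 24.6 / 44.01 = 0.5590; mass C = 0.5590 × 12.01 = 6.713 g
mol H = 2 × (6.05 / 18.02) = 0.6715; mass H = 0.6715 × 1.008 = 0.6768 g
mass O = 9.19 − (7.390) = 1.800 g → mol O = 0.1125
Divide by the smallest (0.1125 mol O): C 4.969, H 5.969, O 1.000
Ratio ≈ 5:6:1, so the empirical formula is C5H6O

C5H6O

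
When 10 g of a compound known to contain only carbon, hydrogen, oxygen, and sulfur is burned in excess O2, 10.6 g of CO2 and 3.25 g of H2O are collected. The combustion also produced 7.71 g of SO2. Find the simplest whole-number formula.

C4H6O3S2

mol C = 10.6 / 44.01 = 0.2409; mass C = 0.2409 × 12.01 = 2.893 g
mol H = 2 × (3.25 / 18.02) = 0.3607; mass H = 0.3607 × 1.008 = 0.3636 g
mol S = 7.71 / 64.07 = 0.1203; mass S = 3.859 g
mass O = 10 − (7.115) = 2.885 g → mol O = 0.1803
Divide by the smallest (0.1203 mol S): C 2.001, H 2.997, O 1.498, S 1.000
Scaling by 2: C 4.00, H 5.99, O 3.00, S 2.00 → C4H6O3S2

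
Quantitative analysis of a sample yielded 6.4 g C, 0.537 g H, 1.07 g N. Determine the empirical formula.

C: 6.4 g ÷ 12.01 g/mol = 0.5329 mol
H: 0.537 g ÷ 1.008 g/mol = 0.5327 mol
N: 1.07 g ÷ 14.01 g/mol = 0.07637 mol
Smallest is N at 0.07637 mol; normalising gives C 6.977, H 6.975, N 1.000
≈ 7:7:1 → C7H7N

C7H7N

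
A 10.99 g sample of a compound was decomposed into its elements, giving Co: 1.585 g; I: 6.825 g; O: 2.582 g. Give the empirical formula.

CoI2O6

n(Co) = 1.585/58.93 = 0.0269, n(I) = 6.825/126.90 = 0.05378, n(O) = 2.582/16.00 = 0.1614
Divide by the smallest (0.0269 mol Co): Co 1.000, I 2.000, O 6.000
≈ 1:2:6 → CoI2O6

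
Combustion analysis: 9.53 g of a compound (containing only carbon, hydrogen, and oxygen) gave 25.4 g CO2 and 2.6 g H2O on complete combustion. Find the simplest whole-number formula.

C4H2O

mol C = 25.4 / 44.01 = 0.5771; mass C = 0.5771 × 12.01 = 6.931 g
mol H = 2 × (2.6 / 18.02) = 0.2886; mass H = 0.2886 × 1.008 = 0.2909 g
mass O = 9.53 − (7.222) = 2.308 g → mol O = 0.1442
Ratios (÷ 0.1442): C 4.002, H 2.001, O 1.000
→ C4H2O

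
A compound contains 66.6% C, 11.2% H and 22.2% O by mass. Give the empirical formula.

Assume 100 g: 66.6 g C, 11.2 g H, 22.2 g O.
Moles — C: 66.6 / 12.01 = 5.545 mol; H: 11.2 / 1.008 = 11.11 mol; O: 22.2 / 16.00 = 1.387 mol
Smallest is O at 1.387 mol; normalising gives C 3.997, H 8.008, O 1.000
→ C4H8O

C4H8O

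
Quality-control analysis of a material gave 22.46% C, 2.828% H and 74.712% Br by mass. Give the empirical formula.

C2H3Br

Assume 100 g: 22.46 g C, 2.828 g H, 74.712 g Br.
Moles — C: 22.46 / 12.01 = 1.87 mol; H: 2.828 / 1.008 = 2.806 mol; Br: 74.712 / 79.90 = 0.9351 mol
Smallest is Br at 0.9351 mol; normalising gives C 2.000, H 3.000, Br 1.000
≈ 2:3:1 → C2H3Br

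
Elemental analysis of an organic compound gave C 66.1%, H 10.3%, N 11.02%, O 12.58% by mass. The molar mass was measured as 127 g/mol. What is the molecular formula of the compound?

Assume 100 g: 66.1 g C, 10.3 g H, 11.02 g N, 12.58 g O.
Moles — C: 66.1 / 12.01 = 5.504 mol; H: 10.3 / 1.008 = 10.22 mol; N: 11.02 / 14.01 = 0.7866 mol; O: 12.58 / 16.00 = 0.7863 mol
Smallest is O at 0.7863 mol; normalising gives C 7.000, H 12.996, N 1.000, O 1.000
Ratio ≈ 7:13:1:1, so the empirical formula is C7H13NO
Empirical-formula mass = 127.18 g/mol
n = 127 / 127.18 = 1.00 ≈ 1
Molecular formula = empirical formula = C7H13NO

C7H13NO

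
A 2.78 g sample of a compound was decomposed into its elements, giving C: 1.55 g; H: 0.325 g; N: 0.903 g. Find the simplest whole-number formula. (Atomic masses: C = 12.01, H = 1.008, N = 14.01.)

C2H5N

Moles — C: 1.55 / 12.01 = 0.1291 mol; H: 0.325 / 1.008 = 0.3224 mol; N: 0.903 / 14.01 = 0.06445 mol
Ratios (÷ 0.06445): C 2.002, H 5.002, N 1.000
Ratio ≈ 2:5:1, so the empirical formula is C2H5N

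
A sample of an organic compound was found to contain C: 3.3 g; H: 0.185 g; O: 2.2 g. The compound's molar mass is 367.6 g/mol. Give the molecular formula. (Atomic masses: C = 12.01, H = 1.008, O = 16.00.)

C: 3.3 g ÷ 12.01 g/mol = 0.2748 mol
H: 0.185 g ÷ 1.008 g/mol = 0.1835 mol
O: 2.2 g ÷ 16.00 g/mol = 0.1375 mol
Smallest is O at 0.1375 mol; normalising gives C 1.998, H 1.335, O 1.000
Multiply by 3: C 6.00, H 4.00, O 3.00 → C6H4O3
Empirical-formula mass = 124.09 g/mol
n = 367.6 / 124.09 = 2.96 ≈ 3
Molecular formula = (C6H4O3)×3 = C18H12O9

C18H12O9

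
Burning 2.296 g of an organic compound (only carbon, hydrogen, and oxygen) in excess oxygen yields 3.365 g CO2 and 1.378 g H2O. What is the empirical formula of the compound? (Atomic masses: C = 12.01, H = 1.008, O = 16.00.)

mol C = 3.365 / 44.01 = 0.07646; mass C = 0.07646 × 12.01 = 0.9183 g
mol H = 2 × (1.378 / 18.02) = 0.1529; mass H = 0.1529 × 1.008 = 0.1542 g
mass O = 2.296 − (1.072) = 1.224 g → mol O = 0.07647
Smallest is C at 0.07646 mol; normalising gives C 1.000, H 2.000, O 1.000
≈ 1:2:1 → CH2O

CH2O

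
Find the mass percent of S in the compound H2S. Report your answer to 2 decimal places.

Molar mass = 2(1.008) + 1(32.07) = 34.086 g/mol
Mass of S per mole = 1 × 32.07 = 32.070 g
% S = 32.070 / 34.086 × 100 = 94.09%

94.09%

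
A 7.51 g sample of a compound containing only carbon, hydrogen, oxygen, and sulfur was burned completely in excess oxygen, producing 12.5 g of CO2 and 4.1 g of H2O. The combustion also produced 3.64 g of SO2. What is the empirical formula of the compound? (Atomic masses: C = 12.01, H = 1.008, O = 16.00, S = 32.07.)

mol C = 12.5 / 44.01 = 0.2840; mass C = 0.2840 × 12.01 = 3.411 g
mol H = 2 × (4.1 / 18.02) = 0.4550; mass H = 0.4550 × 1.008 = 0.4587 g
mol S = 3.64 / 64.07 = 0.05681; mass S = 1.822 g
mass O = 7.51 − (5.692) = 1.818 g → mol O = 0.1136
Smallest is S at 0.05681 mol; normalising gives C 4.999, H 8.010, O 2.000, S 1.000
Ratio ≈ 5:8:2:1, so the empirical formula is C5H8O2S

C5H8O2S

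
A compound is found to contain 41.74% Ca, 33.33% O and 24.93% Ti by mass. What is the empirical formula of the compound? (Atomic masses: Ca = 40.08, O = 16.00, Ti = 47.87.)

Ca2O4Ti

Assume 100 g: 41.74 g Ca, 33.33 g O, 24.93 g Ti.
Moles — Ca: 41.74 / 40.08 = 1.041 mol; O: 33.33 / 16.00 = 2.083 mol; Ti: 24.93 / 47.87 = 0.5208 mol
Smallest is Ti at 0.5208 mol; normalising gives Ca 2.000, O 4.000, Ti 1.000
Ratio ≈ 2:4:1, so the empirical formula is Ca2O4Ti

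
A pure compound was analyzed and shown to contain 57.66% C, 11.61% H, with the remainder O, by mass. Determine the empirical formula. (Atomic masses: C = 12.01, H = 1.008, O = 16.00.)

C5H12O2

Assume 100 g: 57.66 g C, 11.61 g H, 30.73 g O.
n(C) = 57.66/12.01 = 4.801, n(H) = 11.61/1.008 = 11.52, n(O) = 30.73/16.00 = 1.921
Ratios (÷ 1.921): C 2.500, H 5.997, O 1.000
×2: C 5.00, H 11.99, O 2.00 → C5H12O2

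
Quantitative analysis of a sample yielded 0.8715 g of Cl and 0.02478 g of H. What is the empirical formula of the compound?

ClH

n(Cl) = 0.8715/35.45 = 0.02458, n(H) = 0.02478/1.008 = 0.02458
Smallest is H at 0.02458 mol; normalising gives Cl 1.000, H 1.000
→ ClH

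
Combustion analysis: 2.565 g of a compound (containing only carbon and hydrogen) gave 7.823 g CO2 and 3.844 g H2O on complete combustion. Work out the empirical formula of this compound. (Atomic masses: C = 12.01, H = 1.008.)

mol C = 7.823 / 44.01 = 0.1778; mass C = 0.1778 × 12.01 = 2.135 g
mol H = 2 × (3.844 / 18.02) = 0.4266; mass H = 0.4266 × 1.008 = 0.4301 g
Smallest is C at 0.1778 mol; normalising gives C 1.000, H 2.400
Scaling by 5: C 5.00, H 12.00 → C5H12

C5H12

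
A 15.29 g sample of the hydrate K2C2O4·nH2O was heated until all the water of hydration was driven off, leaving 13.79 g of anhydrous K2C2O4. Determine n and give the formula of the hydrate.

K2C2O4·H2O

Mass of water lost = 15.29 − 13.79 = 1.5 g → 1.5 / 18.02 = 0.08324 mol H2O
Molar mass of K2C2O4 = 166.22 g/mol → mol K2C2O4 = 13.79 / 166.22 = 0.08296
n = 0.08324 / 0.08296 = 1.00 ≈ 1 → K2C2O4·H2O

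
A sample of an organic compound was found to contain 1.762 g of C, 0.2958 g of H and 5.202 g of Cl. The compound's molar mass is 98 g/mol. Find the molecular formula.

C2H4Cl2

C: 1.762 g ÷ 12.01 g/mol = 0.1467 mol
H: 0.2958 g ÷ 1.008 g/mol = 0.2935 mol
Cl: 5.202 g ÷ 35.45 g/mol = 0.1467 mol
Divide by the smallest (0.1467 mol C): C 1.000, H 2.000, Cl 1.000
≈ 1:2:1 → CH2Cl
Empirical-formula mass = 49.48 g/mol
n = 98 / 49.48 = 1.98 ≈ 2
Molecular formula = (CH2Cl)×2 = C2H4Cl2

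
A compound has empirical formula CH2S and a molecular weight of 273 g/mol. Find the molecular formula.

Empirical-formula mass = 46.10 g/mol
n = 273 / 46.10 = 5.92 ≈ 6
Molecular formula = (CH2S)6 = C6H12S6

C6H12S6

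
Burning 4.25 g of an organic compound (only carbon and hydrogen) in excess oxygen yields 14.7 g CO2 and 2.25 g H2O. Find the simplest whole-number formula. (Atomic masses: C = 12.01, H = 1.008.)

C4H3

mol C = 14.7 / 44.01 = 0.3340; mass C = 0.3340 × 12.01 = 4.012 g
mol H = 2 × (2.25 / 18.02) = 0.2497; mass H = 0.2497 × 1.008 = 0.2517 g
Divide by the smallest (0.2497 mol H): C 1.338, H 1.000
Multiply by 3: C 4.01, H 3.00 → C4H3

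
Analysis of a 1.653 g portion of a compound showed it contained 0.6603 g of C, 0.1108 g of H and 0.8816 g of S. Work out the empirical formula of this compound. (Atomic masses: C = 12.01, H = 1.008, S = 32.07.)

C2H4S

n(C) = 0.6603/12.01 = 0.05498, n(H) = 0.1108/1.008 = 0.1099, n(S) = 0.8816/32.07 = 0.02749
Smallest is S at 0.02749 mol; normalising gives C 2.000, H 3.999, S 1.000
≈ 2:4:1 → C2H4S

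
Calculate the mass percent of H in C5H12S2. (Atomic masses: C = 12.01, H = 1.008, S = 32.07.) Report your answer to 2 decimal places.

Molar mass = 5(12.01) + 12(1.008) + 2(32.07) = 136.286 g/mol
Mass of H per mole = 12 × 1.008 = 12.096 g
% H = 12.096 / 136.286 × 100 = 8.88%

8.88%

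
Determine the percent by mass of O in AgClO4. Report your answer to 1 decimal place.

30.9%

Molar mass = 1(107.87) + 1(35.45) + 4(16.00) = 207.320 g/mol
Mass of O per mole = 4 × 16.00 = 64.000 g
% O = 64.000 / 207.320 × 100 = 30.9%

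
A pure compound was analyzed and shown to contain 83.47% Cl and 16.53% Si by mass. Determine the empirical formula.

Assume 100 g: 83.47 g Cl, 16.53 g Si.
Cl: 83.47 g ÷ 35.45 g/mol = 2.355 mol
Si: 16.53 g ÷ 28.09 g/mol = 0.5885 mol
Smallest is Si at 0.5885 mol; normalising gives Cl 4.001, Si 1.000
Ratio ≈ 4:1, so the empirical formula is Cl4Si

Cl4Si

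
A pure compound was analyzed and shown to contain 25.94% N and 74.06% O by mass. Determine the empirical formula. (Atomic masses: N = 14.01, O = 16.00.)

Assume 100 g: 25.94 g N, 74.06 g O.
Moles — N: 25.94 / 14.01 = 1.852 mol; O: 74.06 / 16.00 = 4.629 mol
Ratios (÷ 1.852): N 1.000, O 2.500
Multiply by 2: N 2.00, O 5.00 → N2O5

N2O5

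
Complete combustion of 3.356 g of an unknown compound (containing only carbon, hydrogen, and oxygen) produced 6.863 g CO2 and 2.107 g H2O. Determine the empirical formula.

C2H3O

mol C = 6.863 / 44.01 = 0.1559; mass C = 0.1559 × 12.01 = 1.873 g
mol H = 2 × (2.107 / 18.02) = 0.2339; mass H = 0.2339 × 1.008 = 0.2357 g
mass O = 3.356 − (2.109) = 1.247 g → mol O = 0.07796
Divide by the smallest (0.07796 mol O): C 2.000, H 2.999, O 1.000
→ C2H3O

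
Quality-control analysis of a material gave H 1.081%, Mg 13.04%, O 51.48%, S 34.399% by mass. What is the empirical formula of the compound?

Assume 100 g: 1.081 g H, 13.04 g Mg, 51.48 g O, 34.399 g S.
Moles — H: 1.081 / 1.008 = 1.072 mol; Mg: 13.04 / 24.31 = 0.5364 mol; O: 51.48 / 16.00 = 3.217 mol; S: 34.399 / 32.07 = 1.073 mol
Divide by the smallest (0.5364 mol Mg): H 1.999, Mg 1.000, O 5.998, S 2.000
Ratio ≈ 2:1:6:2, so the empirical formula is H2MgO6S2

H2MgO6S2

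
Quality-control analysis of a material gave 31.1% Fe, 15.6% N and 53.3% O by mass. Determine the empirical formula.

FeN2O6

Assume 100 g: 31.1 g Fe, 15.6 g N, 53.3 g O.
n(Fe) = 31.1/55.85 = 0.5568, n(N) = 15.6/14.01 = 1.113, n(O) = 53.3/16.00 = 3.331
Divide by the smallest (0.5568 mol Fe): Fe 1.000, N 2.000, O 5.982
≈ 1:2:6 → FeN2O6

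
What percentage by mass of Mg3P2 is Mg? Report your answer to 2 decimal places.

54.07%

Molar mass = 3(24.31) + 2(30.97) = 134.870 g/mol
Mass of Mg per mole = 3 × 24.31 = 72.930 g
% Mg = 72.930 / 134.870 × 100 = 54.07%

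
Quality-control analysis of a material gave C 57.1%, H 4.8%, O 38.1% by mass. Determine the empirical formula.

C2H2O

Assume 100 g: 57.1 g C, 4.8 g H, 38.1 g O.
Moles — C: 57.1 / 12.01 = 4.754 mol; H: 4.8 / 1.008 = 4.762 mol; O: 38.1 / 16.00 = 2.381 mol
Smallest is O at 2.381 mol; normalising gives C 1.997, H 2.000, O 1.000
≈ 2:2:1 → C2H2O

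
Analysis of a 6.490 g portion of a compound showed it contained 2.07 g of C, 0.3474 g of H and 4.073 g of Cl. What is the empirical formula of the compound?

C3H6Cl2

n(C) = 2.07/12.01 = 0.1724, n(H) = 0.3474/1.008 = 0.3446, n(Cl) = 4.073/35.45 = 0.1149
Smallest is Cl at 0.1149 mol; normalising gives C 1.500, H 3.000, Cl 1.000
×2: C 3.00, H 6.00, Cl 2.00 → C3H6Cl2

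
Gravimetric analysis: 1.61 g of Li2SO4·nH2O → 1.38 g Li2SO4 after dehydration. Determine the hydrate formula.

Mass of water lost = 1.61 − 1.38 = 0.23 g → 0.23 / 18.02 = 0.01276 mol H2O
Molar mass of Li2SO4 = 109.95 g/mol → mol Li2SO4 = 1.38 / 109.95 = 0.01255
n = 0.01276 / 0.01255 = 1.02 ≈ 1 → Li2SO4·H2O

Li2SO4·H2O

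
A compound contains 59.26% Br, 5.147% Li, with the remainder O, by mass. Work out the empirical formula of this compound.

Assume 100 g: 59.26 g Br, 5.147 g Li, 35.593 g O.
Moles — Br: 59.26 / 79.90 = 0.7417 mol; Li: 5.147 / 6.94 = 0.7416 mol; O: 35.593 / 16.00 = 2.225 mol
Ratios (÷ 0.7416): Br 1.000, Li 1.000, O 3.000
≈ 1:1:3 → BrLiO3

BrLiO3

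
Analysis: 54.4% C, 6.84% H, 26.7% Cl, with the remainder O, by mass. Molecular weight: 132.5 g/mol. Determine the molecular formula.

C6H9ClO

Assume 100 g: 54.4 g C, 6.84 g H, 26.7 g Cl, 12.06 g O.
C: 54.4 g ÷ 12.01 g/mol = 4.53 mol
H: 6.84 g ÷ 1.008 g/mol = 6.786 mol
Cl: 26.7 g ÷ 35.45 g/mol = 0.7532 mol
O: 12.06 g ÷ 16.00 g/mol = 0.7538 mol
Smallest is Cl at 0.7532 mol; normalising gives C 6.014, H 9.009, Cl 1.000, O 1.001
Ratio ≈ 6:9:1:1, so the empirical formula is C6H9ClO
Empirical-formula mass = 132.58 g/mol
n = 132.5 / 132.58 = 1.00 ≈ 1
Molecular formula = empirical formula = C6H9ClO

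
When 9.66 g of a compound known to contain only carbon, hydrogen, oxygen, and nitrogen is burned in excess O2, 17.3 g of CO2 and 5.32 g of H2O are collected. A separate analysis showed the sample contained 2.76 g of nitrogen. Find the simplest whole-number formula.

C4H6N2O

mol C = 17.3 / 44.01 = 0.3931; mass C = 0.3931 × 12.01 = 4.721 g
mol H = 2 × (5.32 / 18.02) = 0.5905; mass H = 0.5905 × 1.008 = 0.5952 g
mol N = 2.76 / 14.01 = 0.1970
mass O = 9.66 − (8.076) = 1.584 g → mol O = 0.09899
Divide by the smallest (0.09899 mol O): C 3.971, H 5.965, N 1.990, O 1.000
→ C4H6N2O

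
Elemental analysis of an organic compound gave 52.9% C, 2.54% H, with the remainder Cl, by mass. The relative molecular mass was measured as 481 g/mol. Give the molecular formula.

C21H12Cl6

Assume 100 g: 52.9 g C, 2.54 g H, 44.56 g Cl.
Moles — C: 52.9 / 12.01 = 4.405 mol; H: 2.54 / 1.008 = 2.52 mol; Cl: 44.56 / 35.45 = 1.257 mol
Smallest is Cl at 1.257 mol; normalising gives C 3.504, H 2.005, Cl 1.000
Multiply by 2: C 7.01, H 4.01, Cl 2.00 → C7H4Cl2
Empirical-formula mass = 159.00 g/mol
n = 481 / 159.00 = 3.03 ≈ 3
Molecular formula = (C7H4Cl2)×3 = C21H12Cl6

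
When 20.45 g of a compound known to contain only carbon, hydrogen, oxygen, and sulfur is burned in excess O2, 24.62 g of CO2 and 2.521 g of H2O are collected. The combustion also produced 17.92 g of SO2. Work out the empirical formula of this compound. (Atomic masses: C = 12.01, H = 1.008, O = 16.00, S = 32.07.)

mol C = 24.62 / 44.01 = 0.5594; mass C = 0.5594 × 12.01 = 6.719 g
mol H = 2 × (2.521 / 18.02) = 0.2798; mass H = 0.2798 × 1.008 = 0.2820 g
mol S = 17.92 / 64.07 = 0.2797; mass S = 8.970 g
mass O = 20.45 − (15.97) = 4.480 g → mol O = 0.2800
Divide by the smallest (0.2797 mol S): C 2.000, H 1.000, O 1.001, S 1.000
≈ 2:1:1:1 → C2HOS

C2HOS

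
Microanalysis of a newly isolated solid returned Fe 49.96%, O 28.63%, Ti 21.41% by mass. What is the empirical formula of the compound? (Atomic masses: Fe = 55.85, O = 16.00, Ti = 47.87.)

Assume 100 g: 49.96 g Fe, 28.63 g O, 21.41 g Ti.
Fe: 49.96 g ÷ 55.85 g/mol = 0.8945 mol
O: 28.63 g ÷ 16.00 g/mol = 1.789 mol
Ti: 21.41 g ÷ 47.87 g/mol = 0.4473 mol
Smallest is Ti at 0.4473 mol; normalising gives Fe 2.000, O 4.001, Ti 1.000
→ Fe2O4Ti

Fe2O4Ti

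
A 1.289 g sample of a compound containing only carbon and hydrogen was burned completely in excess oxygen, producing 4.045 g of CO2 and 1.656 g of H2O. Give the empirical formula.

CH2

mol C = 4.045 / 44.01 = 0.09191; mass C = 0.09191 × 12.01 = 1.104 g
mol H = 2 × (1.656 / 18.02) = 0.1838; mass H = 0.1838 × 1.008 = 0.1853 g
Smallest is C at 0.09191 mol; normalising gives C 1.000, H 2.000
≈ 1:2 → CH2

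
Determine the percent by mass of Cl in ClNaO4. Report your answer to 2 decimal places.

Molar mass = 1(35.45) + 1(22.99) + 4(16.00) = 122.440 g/mol
Mass of Cl per mole = 1 × 35.45 = 35.450 g
% Cl = 35.450 / 122.440 × 100 = 28.95%

28.95%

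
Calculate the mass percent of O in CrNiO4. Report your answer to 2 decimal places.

Molar mass = 1(52.00) + 1(58.69) + 4(16.00) = 174.690 g/mol
Mass of O per mole = 4 × 16.00 = 64.000 g
% O = 64.000 / 174.690 × 100 = 36.64%

36.64%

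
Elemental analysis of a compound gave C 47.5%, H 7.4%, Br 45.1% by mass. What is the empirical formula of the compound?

C7H13Br

Assume 100 g: 47.5 g C, 7.4 g H, 45.1 g Br.
Moles — C: 47.5 / 12.01 = 3.955 mol; H: 7.4 / 1.008 = 7.341 mol; Br: 45.1 / 79.90 = 0.5645 mol
Divide by the smallest (0.5645 mol Br): C 7.007, H 13.006, Br 1.000
Ratio ≈ 7:13:1, so the empirical formula is C7H13Br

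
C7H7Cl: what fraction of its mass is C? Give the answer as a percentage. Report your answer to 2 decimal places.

66.42%

Molar mass = 7(12.01) + 7(1.008) + 1(35.45) = 126.576 g/mol
Mass of C per mole = 7 × 12.01 = 84.070 g
% C = 84.070 / 126.576 × 100 = 66.42%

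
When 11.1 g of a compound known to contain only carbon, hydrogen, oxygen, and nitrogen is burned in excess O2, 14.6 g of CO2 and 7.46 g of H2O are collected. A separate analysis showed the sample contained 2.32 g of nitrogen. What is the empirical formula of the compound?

mol C = 14.6 / 44.01 = 0.3317; mass C = 0.3317 × 12.01 = 3.984 g
mol H = 2 × (7.46 / 18.02) = 0.8280; mass H = 0.8280 × 1.008 = 0.8346 g
mol N = 2.32 / 14.01 = 0.1656
mass O = 11.1 − (7.139) = 3.961 g → mol O = 0.2476
Ratios (÷ 0.1656): C 2.003, H 5.000, N 1.000, O 1.495
Scaling by 2: C 4.01, H 10.00, N 2.00, O 2.99 → C4H10N2O3

C4H10N2O3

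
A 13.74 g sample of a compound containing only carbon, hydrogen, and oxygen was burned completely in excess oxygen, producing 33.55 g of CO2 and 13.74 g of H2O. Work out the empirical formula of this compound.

C4H8O

mol C = 33.55 / 44.01 = 0.7623; mass C = 0.7623 × 12.01 = 9.156 g
mol H = 2 × (13.74 / 18.02) = 1.525; mass H = 1.525 × 1.008 = 1.537 g
mass O = 13.74 − (10.69) = 3.047 g → mol O = 0.1905
Ratios (÷ 0.1905): C 4.003, H 8.007, O 1.000
≈ 4:8:1 → C4H8O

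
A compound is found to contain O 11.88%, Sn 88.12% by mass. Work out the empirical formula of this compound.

OSn

Assume 100 g: 11.88 g O, 88.12 g Sn.
O: 11.88 g ÷ 16.00 g/mol = 0.7425 mol
Sn: 88.12 g ÷ 118.71 g/mol = 0.7423 mol
Divide by the smallest (0.7423 mol Sn): O 1.000, Sn 1.000
≈ 1:1 → OSn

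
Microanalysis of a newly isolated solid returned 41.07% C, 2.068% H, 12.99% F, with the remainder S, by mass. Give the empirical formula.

C5H3FS2

Assume 100 g: 41.07 g C, 2.068 g H, 12.99 g F, 43.872 g S.
C: 41.07 g ÷ 12.01 g/mol = 3.42 mol
H: 2.068 g ÷ 1.008 g/mol = 2.052 mol
F: 12.99 g ÷ 19.00 g/mol = 0.6837 mol
S: 43.872 g ÷ 32.07 g/mol = 1.368 mol
Ratios (÷ 0.6837): C 5.002, H 3.001, F 1.000, S 2.001
Ratio ≈ 5:3:1:2, so the empirical formula is C5H3FS2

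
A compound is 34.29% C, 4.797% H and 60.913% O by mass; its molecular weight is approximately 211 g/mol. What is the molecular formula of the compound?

C6H10O8

Assume 100 g: 34.29 g C, 4.797 g H, 60.913 g O.
Moles — C: 34.29 / 12.01 = 2.855 mol; H: 4.797 / 1.008 = 4.759 mol; O: 60.913 / 16.00 = 3.807 mol
Ratios (÷ 2.855): C 1.000, H 1.667, O 1.333
Scaling by 3: C 3.00, H 5.00, O 4.00 → C3H5O4
Empirical-formula mass = 105.07 g/mol
n = 211 / 105.07 = 2.01 ≈ 2
Molecular formula = (C3H5O4)×2 = C6H10O8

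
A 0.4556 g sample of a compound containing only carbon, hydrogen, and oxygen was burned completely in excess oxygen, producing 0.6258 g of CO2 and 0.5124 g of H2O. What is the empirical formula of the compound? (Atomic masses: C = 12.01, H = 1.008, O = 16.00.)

mol C = 0.6258 / 44.01 = 0.01422; mass C = 0.01422 × 12.01 = 0.1708 g
mol H = 2 × (0.5124 / 18.02) = 0.05687; mass H = 0.05687 × 1.008 = 0.05733 g
mass O = 0.4556 − (0.2281) = 0.2275 g → mol O = 0.01422
Divide by the smallest (0.01422 mol O): C 1.000, H 4.000, O 1.000
≈ 1:4:1 → CH4O

CH4O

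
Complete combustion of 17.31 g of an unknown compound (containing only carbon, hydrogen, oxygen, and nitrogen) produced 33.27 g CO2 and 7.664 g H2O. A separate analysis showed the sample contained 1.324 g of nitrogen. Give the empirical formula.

mol C = 33.27 / 44.01 = 0.7560; mass C = 0.7560 × 12.01 = 9.079 g
mol H = 2 × (7.664 / 18.02) = 0.8506; mass H = 0.8506 × 1.008 = 0.8574 g
mol N = 1.324 / 14.01 = 0.09450
mass O = 17.31 − (11.26) = 6.049 g → mol O = 0.3781
Smallest is N at 0.0945 mol; normalising gives C 7.999, H 9.001, N 1.000, O 4.001
≈ 8:9:1:4 → C8H9NO4

C8H9NO4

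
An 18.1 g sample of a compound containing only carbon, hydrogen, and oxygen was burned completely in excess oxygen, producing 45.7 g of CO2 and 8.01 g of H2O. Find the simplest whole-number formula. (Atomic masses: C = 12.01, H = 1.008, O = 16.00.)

mol C = 45.7 / 44.01 = 1.038; mass C = 1.038 × 12.01 = 12.47 g
mol H = 2 × (8.01 / 18.02) = 0.8890; mass H = 0.8890 × 1.008 = 0.8961 g
mass O = 18.1 − (13.37) = 4.733 g → mol O = 0.2958
Ratios (÷ 0.2958): C 3.511, H 3.006, O 1.000
×2: C 7.02, H 6.01, O 2.00 → C7H6O2

C7H6O2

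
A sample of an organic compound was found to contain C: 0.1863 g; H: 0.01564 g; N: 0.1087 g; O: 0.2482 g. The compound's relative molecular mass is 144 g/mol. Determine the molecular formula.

C4H4N2O4

C: 0.1863 g ÷ 12.01 g/mol = 0.01551 mol
H: 0.01564 g ÷ 1.008 g/mol = 0.01552 mol
N: 0.1087 g ÷ 14.01 g/mol = 0.007759 mol
O: 0.2482 g ÷ 16.00 g/mol = 0.01551 mol
Smallest is N at 0.007759 mol; normalising gives C 1.999, H 2.000, N 1.000, O 1.999
Ratio ≈ 2:2:1:2, so the empirical formula is C2H2NO2
Empirical-formula mass = 72.05 g/mol
n = 144 / 72.05 = 2.00 ≈ 2
Molecular formula = (C2H2NO2)×2 = C4H4N2O4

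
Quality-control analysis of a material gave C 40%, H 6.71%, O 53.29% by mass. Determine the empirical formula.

CH2O

Assume 100 g: 40 g C, 6.71 g H, 53.29 g O.
n(C) = 40/12.01 = 3.331, n(H) = 6.71/1.008 = 6.657, n(O) = 53.29/16.00 = 3.331
Smallest is C at 3.331 mol; normalising gives C 1.000, H 1.999, O 1.000
Ratio ≈ 1:2:1, so the empirical formula is CH2O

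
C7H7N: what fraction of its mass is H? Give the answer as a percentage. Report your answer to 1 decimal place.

Molar mass = 7(12.01) + 7(1.008) + 1(14.01) = 105.136 g/mol
Mass of H per mole = 7 × 1.008 = 7.056 g
% H = 7.056 / 105.136 × 100 = 6.7%

6.7%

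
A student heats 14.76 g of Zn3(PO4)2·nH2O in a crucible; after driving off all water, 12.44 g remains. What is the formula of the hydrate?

Zn3(PO4)2·4H2O

Mass of water lost = 14.76 − 12.44 = 2.32 g → 2.32 / 18.02 = 0.1287 mol H2O
Molar mass of Zn3(PO4)2 = 386.08 g/mol → mol Zn3(PO4)2 = 12.44 / 386.08 = 0.03222
n = 0.1287 / 0.03222 = 4.00 ≈ 4 → Zn3(PO4)2·4H2O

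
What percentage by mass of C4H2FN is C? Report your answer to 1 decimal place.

57.8%

Molar mass = 4(12.01) + 2(1.008) + 1(19.00) + 1(14.01) = 83.066 g/mol
Mass of C per mole = 4 × 12.01 = 48.040 g
% C = 48.040 / 83.066 × 100 = 57.8%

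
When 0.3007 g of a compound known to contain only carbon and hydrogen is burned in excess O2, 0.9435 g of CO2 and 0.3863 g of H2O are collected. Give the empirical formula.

CH2

mol C = 0.9435 / 44.01 = 0.02144; mass C = 0.02144 × 12.01 = 0.2575 g
mol H = 2 × (0.3863 / 18.02) = 0.04287; mass H = 0.04287 × 1.008 = 0.04322 g
Ratios (÷ 0.02144): C 1.000, H 2.000
Ratio ≈ 1:2, so the empirical formula is CH2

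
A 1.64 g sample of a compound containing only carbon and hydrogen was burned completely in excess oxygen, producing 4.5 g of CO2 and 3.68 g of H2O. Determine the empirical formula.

CH4

mol C = 4.5 / 44.01 = 0.1022; mass C = 0.1022 × 12.01 = 1.228 g
mol H = 2 × (3.68 / 18.02) = 0.4084; mass H = 0.4084 × 1.008 = 0.4117 g
Smallest is C at 0.1022 mol; normalising gives C 1.000, H 3.994
→ CH4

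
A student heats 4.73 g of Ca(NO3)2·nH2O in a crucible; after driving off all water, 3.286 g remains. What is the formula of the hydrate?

Ca(NO3)2·4H2O

Mass of water lost = 4.73 − 3.286 = 1.444 g → 1.444 / 18.02 = 0.08013 mol H2O
Molar mass of Ca(NO3)2 = 164.10 g/mol → mol Ca(NO3)2 = 3.286 / 164.10 = 0.02002
n = 0.08013 / 0.02002 = 4.00 ≈ 4 → Ca(NO3)2·4H2O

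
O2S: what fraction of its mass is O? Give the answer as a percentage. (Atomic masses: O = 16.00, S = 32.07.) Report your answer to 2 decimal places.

49.95%

Molar mass = 2(16.00) + 1(32.07) = 64.070 g/mol
Mass of O per mole = 2 × 16.00 = 32.000 g
% O = 32.000 / 64.070 × 100 = 49.95%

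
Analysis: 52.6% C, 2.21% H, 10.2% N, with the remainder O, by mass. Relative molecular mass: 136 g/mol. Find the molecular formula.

C6H3NO3

Assume 100 g: 52.6 g C, 2.21 g H, 10.2 g N, 34.99 g O.
n(C) = 52.6/12.01 = 4.38, n(H) = 2.21/1.008 = 2.192, n(N) = 10.2/14.01 = 0.7281, n(O) = 34.99/16.00 = 2.187
Ratios (÷ 0.7281): C 6.016, H 3.011, N 1.000, O 3.004
Ratio ≈ 6:3:1:3, so the empirical formula is C6H3NO3
Empirical-formula mass = 137.09 g/mol
n = 136 / 137.09 = 0.99 ≈ 1
Molecular formula = empirical formula = C6H3NO3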